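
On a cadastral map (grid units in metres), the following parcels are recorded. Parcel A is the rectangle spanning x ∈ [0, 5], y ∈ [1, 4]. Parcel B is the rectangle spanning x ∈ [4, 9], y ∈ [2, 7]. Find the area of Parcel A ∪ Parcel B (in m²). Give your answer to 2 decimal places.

38.00

By inclusion–exclusion:
Individual areas: |Parcel A| = 15, |Parcel B| = 25.
|Parcel A∩Parcel B|: x∈[4,5], y∈[2,4] → 1·2 = 2.
|Parcel A ∪ Parcel B| = 40 − 2 = 38.00.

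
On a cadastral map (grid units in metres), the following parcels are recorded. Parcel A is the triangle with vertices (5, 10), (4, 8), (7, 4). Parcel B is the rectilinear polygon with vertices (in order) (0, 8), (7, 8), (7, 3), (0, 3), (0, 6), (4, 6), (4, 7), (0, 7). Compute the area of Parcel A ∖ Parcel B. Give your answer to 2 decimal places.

1.67

|Parcel A| = 5, |Parcel A∩Parcel B| = 3.3333.
|Parcel A ∖ Parcel B| = |Parcel A| − |Parcel A∩Parcel B| = 5 − 3.3333 = 1.67.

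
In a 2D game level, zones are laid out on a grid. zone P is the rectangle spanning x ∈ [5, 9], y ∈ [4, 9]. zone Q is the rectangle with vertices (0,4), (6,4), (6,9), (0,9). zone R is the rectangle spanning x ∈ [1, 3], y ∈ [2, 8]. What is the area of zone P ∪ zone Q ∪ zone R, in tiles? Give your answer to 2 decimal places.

49.00

By inclusion–exclusion:
Individual areas: |zone P| = 20, |zone Q| = 30, |zone R| = 12.
|zone P∩zone Q|: x∈[5,6], y∈[4,9] → 1·5 = 5.
|zone P∩zone R| = 0 (no overlap).
|zone Q∩zone R|: x∈[1,3], y∈[4,8] → 2·4 = 8.
|zone P∩zone Q∩zone R| = 0.
|zone P ∪ zone Q ∪ zone R| = 62 − 13 + 0 = 49.00.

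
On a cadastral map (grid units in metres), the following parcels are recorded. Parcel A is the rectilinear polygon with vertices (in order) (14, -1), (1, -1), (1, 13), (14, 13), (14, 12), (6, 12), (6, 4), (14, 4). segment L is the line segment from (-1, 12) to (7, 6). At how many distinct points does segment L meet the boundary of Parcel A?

2

The segment meets the boundary at (6,6.75), (1,10.5).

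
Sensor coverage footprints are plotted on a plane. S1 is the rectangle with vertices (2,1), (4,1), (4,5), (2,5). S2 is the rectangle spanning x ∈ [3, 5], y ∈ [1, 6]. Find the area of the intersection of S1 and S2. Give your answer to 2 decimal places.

4.00

|S1∩S2|: x∈[3,4], y∈[1,5] → 1·4 = 4.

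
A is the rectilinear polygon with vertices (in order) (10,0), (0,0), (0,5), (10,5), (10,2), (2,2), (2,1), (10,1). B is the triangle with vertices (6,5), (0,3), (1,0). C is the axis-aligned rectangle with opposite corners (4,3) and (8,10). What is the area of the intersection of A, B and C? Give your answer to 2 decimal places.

The intersection is the polygon with vertices (6,5), (4,3), (4,4.333).
By the shoelace formula its area is 1.33.

1.33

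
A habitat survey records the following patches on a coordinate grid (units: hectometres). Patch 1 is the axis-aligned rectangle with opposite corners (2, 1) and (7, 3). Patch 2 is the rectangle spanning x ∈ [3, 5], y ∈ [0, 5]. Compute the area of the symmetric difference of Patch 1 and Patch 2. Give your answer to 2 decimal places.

|Patch 1∩Patch 2|: x∈[3,5], y∈[1,3] → 2·2 = 4.
|Patch 1 △ Patch 2| = |Patch 1| + |Patch 2| − 2·|Patch 1∩Patch 2| = 10 + 10 − 8 = 12.00.

12.00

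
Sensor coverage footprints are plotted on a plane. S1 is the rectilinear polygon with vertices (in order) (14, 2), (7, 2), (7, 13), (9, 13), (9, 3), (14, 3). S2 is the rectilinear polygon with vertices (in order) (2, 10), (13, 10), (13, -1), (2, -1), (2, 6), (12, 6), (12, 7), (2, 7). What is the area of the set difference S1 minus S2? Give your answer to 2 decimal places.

|S1| = 27, |S1∩S2| = 18.
|S1 ∖ S2| = |S1| − |S1∩S2| = 27 − 18 = 9.00.

9.00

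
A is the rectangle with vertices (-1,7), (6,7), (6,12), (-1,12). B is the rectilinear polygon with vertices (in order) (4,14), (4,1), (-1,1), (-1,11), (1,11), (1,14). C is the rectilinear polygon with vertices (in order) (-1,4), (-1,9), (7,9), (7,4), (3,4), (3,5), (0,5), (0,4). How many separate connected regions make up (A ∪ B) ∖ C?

2

(A ∪ B) ∖ C splits into 2 disjoint pieces (area 27, area 18).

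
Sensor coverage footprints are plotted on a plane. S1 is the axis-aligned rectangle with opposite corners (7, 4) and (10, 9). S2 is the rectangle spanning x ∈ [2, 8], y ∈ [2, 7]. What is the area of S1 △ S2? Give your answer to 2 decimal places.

39.00

|S1∩S2|: x∈[7,8], y∈[4,7] → 1·3 = 3.
|S1 △ S2| = |S1| + |S2| − 2·|S1∩S2| = 15 + 30 − 6 = 39.00.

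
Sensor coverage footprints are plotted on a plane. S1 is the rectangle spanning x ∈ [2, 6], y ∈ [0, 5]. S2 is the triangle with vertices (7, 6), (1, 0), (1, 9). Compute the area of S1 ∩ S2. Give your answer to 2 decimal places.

The intersection is the polygon with vertices (2,5), (6,5), (2,1).
By the shoelace formula its area is 8.00.

8.00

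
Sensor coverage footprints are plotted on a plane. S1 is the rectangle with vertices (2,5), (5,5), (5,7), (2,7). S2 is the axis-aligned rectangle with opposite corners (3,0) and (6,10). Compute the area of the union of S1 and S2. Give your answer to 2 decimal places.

32.00

By inclusion–exclusion:
Individual areas: |S1| = 6, |S2| = 30.
|S1∩S2|: x∈[3,5], y∈[5,7] → 2·2 = 4.
|S1 ∪ S2| = 36 − 4 = 32.00.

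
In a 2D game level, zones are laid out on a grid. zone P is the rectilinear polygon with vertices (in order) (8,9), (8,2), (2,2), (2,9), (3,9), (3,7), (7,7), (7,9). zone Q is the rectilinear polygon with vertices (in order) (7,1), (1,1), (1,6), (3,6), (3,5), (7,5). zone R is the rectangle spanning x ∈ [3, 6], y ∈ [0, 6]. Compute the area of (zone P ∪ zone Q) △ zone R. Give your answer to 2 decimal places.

32.00

|zone P ∪ zone Q| = 44.
|(zone P ∪ zone Q) ∩ zone R| = 15.
|(zone P ∪ zone Q) △ zone R| = 44 + 18 − 30 = 32.00.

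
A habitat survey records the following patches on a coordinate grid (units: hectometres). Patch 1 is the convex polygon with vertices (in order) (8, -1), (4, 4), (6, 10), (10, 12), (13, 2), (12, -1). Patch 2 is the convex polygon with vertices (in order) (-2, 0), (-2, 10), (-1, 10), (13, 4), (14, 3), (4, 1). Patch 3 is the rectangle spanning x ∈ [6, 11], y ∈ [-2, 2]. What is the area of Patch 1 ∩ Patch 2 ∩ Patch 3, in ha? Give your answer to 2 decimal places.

The intersection is the polygon with vertices (6.069,1.414), (6,1.5), (6,2), (9,2).
By the shoelace formula its area is 0.90.

0.90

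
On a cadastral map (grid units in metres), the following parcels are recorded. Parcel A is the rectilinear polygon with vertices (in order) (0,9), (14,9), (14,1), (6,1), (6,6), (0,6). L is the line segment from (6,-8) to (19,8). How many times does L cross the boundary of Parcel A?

2

The segment meets the boundary at (14,1.846), (13.312,1).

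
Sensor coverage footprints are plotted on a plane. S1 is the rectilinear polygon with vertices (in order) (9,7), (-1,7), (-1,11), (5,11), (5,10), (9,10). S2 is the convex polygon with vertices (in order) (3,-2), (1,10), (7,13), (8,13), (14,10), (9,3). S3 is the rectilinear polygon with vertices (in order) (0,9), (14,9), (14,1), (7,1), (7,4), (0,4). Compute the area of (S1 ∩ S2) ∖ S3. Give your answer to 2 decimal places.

|S1 ∩ S2| = 26.25.
|(S1 ∩ S2) ∩ S3| = 15.3333.
|(S1 ∩ S2) ∖ S3| = 26.25 − 15.3333 = 10.92.

10.92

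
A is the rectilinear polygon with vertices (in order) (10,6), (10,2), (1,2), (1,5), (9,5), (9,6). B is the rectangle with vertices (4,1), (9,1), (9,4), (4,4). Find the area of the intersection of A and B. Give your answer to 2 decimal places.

10.00

The intersection is the polygon with vertices (4,2), (4,4), (9,4), (9,2).
By the shoelace formula its area is 10.00.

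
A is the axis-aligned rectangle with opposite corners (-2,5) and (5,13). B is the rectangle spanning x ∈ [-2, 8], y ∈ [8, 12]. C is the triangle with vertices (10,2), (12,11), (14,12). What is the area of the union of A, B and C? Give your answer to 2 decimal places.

76.00

By inclusion–exclusion:
Individual areas: |A| = 56, |B| = 40, |C| = 8.
|A∩B|: x∈[-2,5], y∈[8,12] → 7·4 = 28.
|A∩C| = 0.
|B∩C| = 0.
|A∩B∩C| = 0.
|A ∪ B ∪ C| = 104 − 28 + 0 = 76.00.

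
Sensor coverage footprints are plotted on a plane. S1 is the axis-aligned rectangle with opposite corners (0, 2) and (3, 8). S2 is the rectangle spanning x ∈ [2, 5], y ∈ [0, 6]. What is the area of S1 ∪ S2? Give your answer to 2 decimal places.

By inclusion–exclusion:
Individual areas: |S1| = 18, |S2| = 18.
|S1∩S2|: x∈[2,3], y∈[2,6] → 1·4 = 4.
|S1 ∪ S2| = 36 − 4 = 32.00.

32.00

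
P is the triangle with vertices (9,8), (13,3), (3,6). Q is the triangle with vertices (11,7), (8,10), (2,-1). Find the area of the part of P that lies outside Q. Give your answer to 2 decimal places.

|P| = 19, |P∩Q| = 10.1227.
|P ∖ Q| = |P| − |P∩Q| = 19 − 10.1227 = 8.88.

8.88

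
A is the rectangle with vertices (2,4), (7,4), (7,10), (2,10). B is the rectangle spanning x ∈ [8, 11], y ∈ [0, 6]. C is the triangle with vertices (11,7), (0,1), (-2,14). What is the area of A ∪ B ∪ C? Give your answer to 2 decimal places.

By inclusion–exclusion:
Individual areas: |A| = 30, |B| = 18, |C| = 77.5.
|A∩B| = 0 (no overlap).
|A∩C| = 28.7215.
|B∩C| = 0.3712.
|A∩B∩C| = 0.
|A ∪ B ∪ C| = 125.5 − 29.0927 + 0 = 96.41.

96.41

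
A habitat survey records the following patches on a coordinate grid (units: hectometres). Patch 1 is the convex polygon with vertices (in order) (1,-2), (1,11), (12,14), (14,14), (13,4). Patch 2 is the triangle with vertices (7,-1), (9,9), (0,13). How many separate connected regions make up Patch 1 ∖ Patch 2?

2

Patch 1 ∖ Patch 2 splits into 2 disjoint pieces (area 33.8, area 65.4092).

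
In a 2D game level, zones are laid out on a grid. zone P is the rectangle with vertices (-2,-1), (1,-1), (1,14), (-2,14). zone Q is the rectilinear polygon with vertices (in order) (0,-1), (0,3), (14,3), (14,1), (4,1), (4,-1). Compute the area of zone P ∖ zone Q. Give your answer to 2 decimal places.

|zone P| = 45, |zone P∩zone Q| = 4.
|zone P ∖ zone Q| = |zone P| − |zone P∩zone Q| = 45 − 4 = 41.00.

41.00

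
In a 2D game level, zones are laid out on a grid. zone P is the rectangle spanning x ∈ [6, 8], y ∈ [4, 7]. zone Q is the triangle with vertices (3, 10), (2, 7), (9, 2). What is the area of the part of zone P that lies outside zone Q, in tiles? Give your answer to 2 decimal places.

4.51

|zone P| = 6, |zone P∩zone Q| = 1.4857.
|zone P ∖ zone Q| = |zone P| − |zone P∩zone Q| = 6 − 1.4857 = 4.51.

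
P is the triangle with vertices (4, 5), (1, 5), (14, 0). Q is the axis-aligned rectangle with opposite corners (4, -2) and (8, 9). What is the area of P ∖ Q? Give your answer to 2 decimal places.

|P| = 7.5, |P∩Q| = 3.6923.
|P ∖ Q| = |P| − |P∩Q| = 7.5 − 3.6923 = 3.81.

3.81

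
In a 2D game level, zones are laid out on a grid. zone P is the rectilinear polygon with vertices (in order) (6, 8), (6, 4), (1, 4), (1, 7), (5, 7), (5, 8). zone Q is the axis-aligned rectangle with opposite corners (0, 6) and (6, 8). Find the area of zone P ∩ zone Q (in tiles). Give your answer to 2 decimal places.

6.00

The intersection is the polygon with vertices (6,6), (1,6), (1,7), (5,7), (5,8), (6,8).
By the shoelace formula its area is 6.00.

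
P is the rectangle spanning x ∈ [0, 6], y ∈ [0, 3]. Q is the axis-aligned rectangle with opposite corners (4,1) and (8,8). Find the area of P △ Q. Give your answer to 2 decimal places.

|P∩Q|: x∈[4,6], y∈[1,3] → 2·2 = 4.
|P △ Q| = |P| + |Q| − 2·|P∩Q| = 18 + 28 − 8 = 38.00.

38.00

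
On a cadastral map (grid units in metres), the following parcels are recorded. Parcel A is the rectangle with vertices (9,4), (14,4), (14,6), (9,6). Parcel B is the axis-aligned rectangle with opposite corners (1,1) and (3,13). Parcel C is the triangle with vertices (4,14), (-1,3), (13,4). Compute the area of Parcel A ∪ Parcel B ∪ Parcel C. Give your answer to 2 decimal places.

89.53

By inclusion–exclusion:
Individual areas: |Parcel A| = 10, |Parcel B| = 24, |Parcel C| = 74.5.
|Parcel A∩Parcel B| = 0 (no overlap).
|Parcel A∩Parcel C| = 6.2.
|Parcel B∩Parcel C| = 12.7714.
|Parcel A∩Parcel B∩Parcel C| = 0.
|Parcel A ∪ Parcel B ∪ Parcel C| = 108.5 − 18.9714 + 0 = 89.53.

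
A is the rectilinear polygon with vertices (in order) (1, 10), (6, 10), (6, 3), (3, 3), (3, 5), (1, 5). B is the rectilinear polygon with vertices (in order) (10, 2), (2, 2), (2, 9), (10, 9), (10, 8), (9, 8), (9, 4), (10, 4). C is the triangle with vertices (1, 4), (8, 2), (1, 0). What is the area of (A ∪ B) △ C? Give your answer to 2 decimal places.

|A ∪ B| = 61.
|(A ∪ B) ∩ C| = 5.1429.
|(A ∪ B) △ C| = 61 + 14 − 10.2857 = 64.71.

64.71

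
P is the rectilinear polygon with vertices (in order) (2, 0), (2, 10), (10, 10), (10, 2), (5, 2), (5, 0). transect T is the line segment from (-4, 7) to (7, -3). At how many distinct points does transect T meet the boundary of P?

The segment meets the boundary at (3.7,0), (2,1.545).

2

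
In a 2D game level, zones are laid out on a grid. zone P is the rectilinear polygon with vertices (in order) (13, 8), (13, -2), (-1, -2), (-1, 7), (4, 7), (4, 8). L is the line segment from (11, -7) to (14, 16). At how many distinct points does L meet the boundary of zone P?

2

The segment meets the boundary at (12.957,8), (11.652,-2).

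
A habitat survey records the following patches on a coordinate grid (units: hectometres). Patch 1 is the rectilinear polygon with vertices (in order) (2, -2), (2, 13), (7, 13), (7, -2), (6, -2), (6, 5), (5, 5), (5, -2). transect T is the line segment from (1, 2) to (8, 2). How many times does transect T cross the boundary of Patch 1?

4

The segment meets the boundary at (7,2), (6,2), (5,2), (2,2).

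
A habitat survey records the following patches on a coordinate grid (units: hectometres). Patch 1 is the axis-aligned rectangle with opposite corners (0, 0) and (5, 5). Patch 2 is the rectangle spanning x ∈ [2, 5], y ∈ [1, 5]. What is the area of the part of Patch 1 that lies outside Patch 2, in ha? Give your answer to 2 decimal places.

|Patch 1∩Patch 2|: x∈[2,5], y∈[1,5] → 3·4 = 12.
|Patch 1| = 25.
|Patch 1 ∖ Patch 2| = |Patch 1| − |Patch 1∩Patch 2| = 25 − 12 = 13.00.

13.00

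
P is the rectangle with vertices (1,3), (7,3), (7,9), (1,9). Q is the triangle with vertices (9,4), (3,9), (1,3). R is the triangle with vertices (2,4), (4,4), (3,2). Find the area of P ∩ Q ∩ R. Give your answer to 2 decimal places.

The intersection is the polygon with vertices (2.412,3.176), (2,4), (4,4), (3.667,3.333).
By the shoelace formula its area is 1.22.

1.22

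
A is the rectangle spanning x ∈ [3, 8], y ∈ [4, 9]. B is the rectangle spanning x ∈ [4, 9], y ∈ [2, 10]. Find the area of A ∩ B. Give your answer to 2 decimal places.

20.00

|A∩B|: x∈[4,8], y∈[4,9] → 4·5 = 20.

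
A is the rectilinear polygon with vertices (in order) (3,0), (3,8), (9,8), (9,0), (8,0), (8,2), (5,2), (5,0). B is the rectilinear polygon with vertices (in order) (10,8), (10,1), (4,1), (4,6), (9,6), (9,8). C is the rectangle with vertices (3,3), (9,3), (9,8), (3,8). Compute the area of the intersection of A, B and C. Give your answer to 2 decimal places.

15.00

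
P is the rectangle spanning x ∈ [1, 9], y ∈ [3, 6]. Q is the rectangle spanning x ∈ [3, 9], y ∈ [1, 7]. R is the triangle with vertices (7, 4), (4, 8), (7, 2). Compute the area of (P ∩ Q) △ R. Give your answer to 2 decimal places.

|P ∩ Q| = 18.
|(P ∩ Q) ∩ R| = 2.25.
|(P ∩ Q) △ R| = 18 + 3 − 4.5 = 16.50.

16.50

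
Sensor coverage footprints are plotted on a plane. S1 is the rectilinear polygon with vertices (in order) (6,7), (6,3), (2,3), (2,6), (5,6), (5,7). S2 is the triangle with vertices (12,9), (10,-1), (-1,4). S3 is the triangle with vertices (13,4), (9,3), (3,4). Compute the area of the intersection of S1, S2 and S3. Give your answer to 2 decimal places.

0.75

The intersection is the polygon with vertices (6,3.5), (3,4), (6,4).
By the shoelace formula its area is 0.75.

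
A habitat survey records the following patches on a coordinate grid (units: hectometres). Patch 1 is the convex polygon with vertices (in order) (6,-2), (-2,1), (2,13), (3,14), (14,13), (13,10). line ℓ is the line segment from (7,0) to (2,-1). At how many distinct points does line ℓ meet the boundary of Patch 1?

The segment meets the boundary at (2.87,-0.826).

1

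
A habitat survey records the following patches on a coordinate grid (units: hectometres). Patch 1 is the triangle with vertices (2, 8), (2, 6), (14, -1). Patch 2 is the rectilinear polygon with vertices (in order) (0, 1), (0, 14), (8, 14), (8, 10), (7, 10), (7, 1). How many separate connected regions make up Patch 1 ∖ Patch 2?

1

Patch 1 ∖ Patch 2 is a single connected region.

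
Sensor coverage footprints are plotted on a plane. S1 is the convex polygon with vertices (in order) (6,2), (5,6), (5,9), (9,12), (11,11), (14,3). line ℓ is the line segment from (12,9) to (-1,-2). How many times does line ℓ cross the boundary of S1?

2

The segment meets the boundary at (5.603,3.587), (11.81,8.839).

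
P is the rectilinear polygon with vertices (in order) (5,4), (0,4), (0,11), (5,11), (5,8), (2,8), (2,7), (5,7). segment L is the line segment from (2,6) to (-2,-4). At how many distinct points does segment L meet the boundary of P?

1

The segment meets the boundary at (1.2,4).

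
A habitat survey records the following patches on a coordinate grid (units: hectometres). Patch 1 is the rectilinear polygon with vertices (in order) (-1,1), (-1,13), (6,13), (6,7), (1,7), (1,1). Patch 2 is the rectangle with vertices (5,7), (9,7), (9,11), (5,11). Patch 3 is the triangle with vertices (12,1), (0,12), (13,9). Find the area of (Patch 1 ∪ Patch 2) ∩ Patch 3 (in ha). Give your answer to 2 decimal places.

The region (Patch 1 ∪ Patch 2) ∩ Patch 3 is the polygon with vertices (9,7), (6,7), (5.455,7), (0,12), (9,9.923).
By the shoelace formula its area is 22.02.

22.02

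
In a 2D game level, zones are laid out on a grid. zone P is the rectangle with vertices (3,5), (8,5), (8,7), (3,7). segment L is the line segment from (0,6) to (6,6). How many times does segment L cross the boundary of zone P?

The segment meets the boundary at (3,6).

1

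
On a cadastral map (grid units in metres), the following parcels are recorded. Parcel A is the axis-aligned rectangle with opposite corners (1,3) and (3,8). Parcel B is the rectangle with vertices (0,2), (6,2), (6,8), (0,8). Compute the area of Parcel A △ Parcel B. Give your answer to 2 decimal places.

|Parcel A∩Parcel B|: x∈[1,3], y∈[3,8] → 2·5 = 10.
|Parcel A △ Parcel B| = |Parcel A| + |Parcel B| − 2·|Parcel A∩Parcel B| = 10 + 36 − 20 = 26.00.

26.00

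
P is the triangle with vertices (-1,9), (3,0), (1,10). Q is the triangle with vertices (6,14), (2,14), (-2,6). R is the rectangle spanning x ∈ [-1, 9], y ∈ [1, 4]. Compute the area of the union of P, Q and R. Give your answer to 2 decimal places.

52.91

By inclusion–exclusion:
Individual areas: |P| = 11, |Q| = 16, |R| = 30.
|P∩Q| = 2.2523.
|P∩R| = 1.8333.
|Q∩R| = 0.
|P∩Q∩R| = 0.
|P ∪ Q ∪ R| = 57 − 4.0856 + 0 = 52.91.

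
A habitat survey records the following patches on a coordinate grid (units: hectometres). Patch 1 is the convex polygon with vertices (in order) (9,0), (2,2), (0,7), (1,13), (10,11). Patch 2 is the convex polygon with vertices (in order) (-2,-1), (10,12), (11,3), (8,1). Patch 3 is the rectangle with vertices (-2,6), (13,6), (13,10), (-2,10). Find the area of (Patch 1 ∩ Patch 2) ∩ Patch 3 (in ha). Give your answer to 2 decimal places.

13.68

The region (Patch 1 ∩ Patch 2) ∩ Patch 3 is the polygon with vertices (8.154,10), (9.909,10), (9.546,6), (4.462,6).
By the shoelace formula its area is 13.68.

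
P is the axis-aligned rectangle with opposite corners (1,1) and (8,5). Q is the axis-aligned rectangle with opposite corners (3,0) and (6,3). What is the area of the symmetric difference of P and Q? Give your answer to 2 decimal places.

|P∩Q|: x∈[3,6], y∈[1,3] → 3·2 = 6.
|P △ Q| = |P| + |Q| − 2·|P∩Q| = 28 + 9 − 12 = 25.00.

25.00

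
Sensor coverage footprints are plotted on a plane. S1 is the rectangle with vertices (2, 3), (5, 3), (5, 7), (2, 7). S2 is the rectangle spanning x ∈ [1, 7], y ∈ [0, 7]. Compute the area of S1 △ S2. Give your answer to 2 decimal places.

30.00

|S1∩S2|: x∈[2,5], y∈[3,7] → 3·4 = 12.
|S1 △ S2| = |S1| + |S2| − 2·|S1∩S2| = 12 + 42 − 24 = 30.00.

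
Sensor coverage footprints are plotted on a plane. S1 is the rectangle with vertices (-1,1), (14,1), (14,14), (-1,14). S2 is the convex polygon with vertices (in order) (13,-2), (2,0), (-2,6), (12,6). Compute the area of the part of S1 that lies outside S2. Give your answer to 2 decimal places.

132.52

|S1| = 195, |S1∩S2| = 62.4792.
|S1 ∖ S2| = |S1| − |S1∩S2| = 195 − 62.4792 = 132.52.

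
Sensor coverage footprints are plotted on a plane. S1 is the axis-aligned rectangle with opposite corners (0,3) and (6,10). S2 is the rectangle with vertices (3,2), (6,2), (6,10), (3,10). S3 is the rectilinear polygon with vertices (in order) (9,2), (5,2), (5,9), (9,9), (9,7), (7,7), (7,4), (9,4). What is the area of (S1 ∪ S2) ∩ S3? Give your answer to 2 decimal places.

The region (S1 ∪ S2) ∩ S3 is the polygon with vertices (6,2), (5,2), (5,9), (6,9), (6,3).
By the shoelace formula its area is 7.00.

7.00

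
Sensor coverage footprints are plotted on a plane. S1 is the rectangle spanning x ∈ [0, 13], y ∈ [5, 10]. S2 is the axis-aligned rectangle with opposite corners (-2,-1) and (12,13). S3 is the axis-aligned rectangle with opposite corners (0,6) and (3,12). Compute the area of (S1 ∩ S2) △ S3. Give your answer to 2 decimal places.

54.00

|S1 ∩ S2| = 60.
|(S1 ∩ S2) ∩ S3| = 12.
|(S1 ∩ S2) △ S3| = 60 + 18 − 24 = 54.00.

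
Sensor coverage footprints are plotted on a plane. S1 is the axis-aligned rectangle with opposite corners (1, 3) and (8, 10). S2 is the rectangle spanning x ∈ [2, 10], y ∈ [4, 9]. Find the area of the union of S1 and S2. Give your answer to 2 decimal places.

59.00

By inclusion–exclusion:
Individual areas: |S1| = 49, |S2| = 40.
|S1∩S2|: x∈[2,8], y∈[4,9] → 6·5 = 30.
|S1 ∪ S2| = 89 − 30 = 59.00.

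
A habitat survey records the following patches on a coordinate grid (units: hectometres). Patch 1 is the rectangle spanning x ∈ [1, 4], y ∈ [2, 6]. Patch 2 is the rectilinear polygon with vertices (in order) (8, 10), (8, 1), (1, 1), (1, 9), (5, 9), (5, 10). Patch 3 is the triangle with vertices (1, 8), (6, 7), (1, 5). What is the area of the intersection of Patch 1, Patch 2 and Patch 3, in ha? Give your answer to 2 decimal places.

The intersection is the polygon with vertices (1,6), (3.5,6), (1,5).
By the shoelace formula its area is 1.25.

1.25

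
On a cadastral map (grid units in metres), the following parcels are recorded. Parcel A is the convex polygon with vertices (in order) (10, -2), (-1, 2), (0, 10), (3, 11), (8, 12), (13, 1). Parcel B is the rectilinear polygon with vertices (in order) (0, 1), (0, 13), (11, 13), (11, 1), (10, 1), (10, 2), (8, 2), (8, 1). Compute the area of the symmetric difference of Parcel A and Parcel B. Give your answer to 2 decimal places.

|Parcel A| = 129, |Parcel B| = 130, |Parcel A∩Parcel B| = 101.5432.
|Parcel A △ Parcel B| = |Parcel A| + |Parcel B| − 2·|Parcel A∩Parcel B| = 129 + 130 − 203.0864 = 55.91.

55.91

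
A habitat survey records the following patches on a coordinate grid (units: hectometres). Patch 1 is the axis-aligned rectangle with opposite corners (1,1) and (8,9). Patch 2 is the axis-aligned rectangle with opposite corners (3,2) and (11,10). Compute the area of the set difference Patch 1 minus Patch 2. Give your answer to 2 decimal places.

21.00

|Patch 1∩Patch 2|: x∈[3,8], y∈[2,9] → 5·7 = 35.
|Patch 1| = 56.
|Patch 1 ∖ Patch 2| = |Patch 1| − |Patch 1∩Patch 2| = 56 − 35 = 21.00.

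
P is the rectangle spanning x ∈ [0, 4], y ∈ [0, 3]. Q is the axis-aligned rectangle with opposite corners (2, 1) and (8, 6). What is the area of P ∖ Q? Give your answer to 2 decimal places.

|P∩Q|: x∈[2,4], y∈[1,3] → 2·2 = 4.
|P| = 12.
|P ∖ Q| = |P| − |P∩Q| = 12 − 4 = 8.00.

8.00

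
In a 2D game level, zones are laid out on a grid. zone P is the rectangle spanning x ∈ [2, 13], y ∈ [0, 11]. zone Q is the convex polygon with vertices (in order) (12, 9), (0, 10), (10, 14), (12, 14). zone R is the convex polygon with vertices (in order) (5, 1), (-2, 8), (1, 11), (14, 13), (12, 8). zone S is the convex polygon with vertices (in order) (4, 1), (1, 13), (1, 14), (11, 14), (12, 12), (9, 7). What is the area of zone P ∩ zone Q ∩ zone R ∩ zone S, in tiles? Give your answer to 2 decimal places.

13.51

The intersection is the polygon with vertices (2,9.833), (2,10.8), (2.5,11), (11.4,11), (10.286,9.143).
By the shoelace formula its area is 13.51.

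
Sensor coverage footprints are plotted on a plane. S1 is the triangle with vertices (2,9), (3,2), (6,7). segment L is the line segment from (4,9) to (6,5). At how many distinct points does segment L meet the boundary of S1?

2

The segment meets the boundary at (5.455,6.091), (4.667,7.667).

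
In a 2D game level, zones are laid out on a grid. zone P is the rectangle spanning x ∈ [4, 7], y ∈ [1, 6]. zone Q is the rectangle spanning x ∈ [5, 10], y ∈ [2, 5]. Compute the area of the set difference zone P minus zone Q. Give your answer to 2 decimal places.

9.00

|zone P∩zone Q|: x∈[5,7], y∈[2,5] → 2·3 = 6.
|zone P| = 15.
|zone P ∖ zone Q| = |zone P| − |zone P∩zone Q| = 15 − 6 = 9.00.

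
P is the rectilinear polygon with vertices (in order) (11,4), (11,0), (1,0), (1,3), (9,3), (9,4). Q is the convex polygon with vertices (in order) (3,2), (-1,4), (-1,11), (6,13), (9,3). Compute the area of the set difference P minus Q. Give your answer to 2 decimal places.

28.00

|P| = 32, |P∩Q| = 4.
|P ∖ Q| = |P| − |P∩Q| = 32 − 4 = 28.00.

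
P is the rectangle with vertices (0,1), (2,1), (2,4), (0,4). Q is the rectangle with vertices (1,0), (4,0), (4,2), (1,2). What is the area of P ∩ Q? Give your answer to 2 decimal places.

|P∩Q|: x∈[1,2], y∈[1,2] → 1·1 = 1.

1.00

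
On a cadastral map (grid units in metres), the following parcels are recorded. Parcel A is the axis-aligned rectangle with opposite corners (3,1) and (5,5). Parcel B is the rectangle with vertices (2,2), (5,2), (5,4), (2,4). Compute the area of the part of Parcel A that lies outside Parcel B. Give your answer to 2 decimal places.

|Parcel A∩Parcel B|: x∈[3,5], y∈[2,4] → 2·2 = 4.
|Parcel A| = 8.
|Parcel A ∖ Parcel B| = |Parcel A| − |Parcel A∩Parcel B| = 8 − 4 = 4.00.

4.00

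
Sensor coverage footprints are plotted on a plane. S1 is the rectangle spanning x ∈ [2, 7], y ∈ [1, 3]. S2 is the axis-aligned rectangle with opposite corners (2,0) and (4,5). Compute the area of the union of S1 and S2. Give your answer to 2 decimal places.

16.00

By inclusion–exclusion:
Individual areas: |S1| = 10, |S2| = 10.
|S1∩S2|: x∈[2,4], y∈[1,3] → 2·2 = 4.
|S1 ∪ S2| = 20 − 4 = 16.00.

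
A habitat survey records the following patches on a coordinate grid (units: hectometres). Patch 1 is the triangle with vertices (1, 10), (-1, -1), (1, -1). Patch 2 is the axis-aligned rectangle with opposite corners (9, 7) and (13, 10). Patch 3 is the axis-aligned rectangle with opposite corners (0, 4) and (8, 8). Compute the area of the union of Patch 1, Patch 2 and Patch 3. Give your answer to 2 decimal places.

By inclusion–exclusion:
Individual areas: |Patch 1| = 11, |Patch 2| = 12, |Patch 3| = 32.
|Patch 1∩Patch 2| = 0.
|Patch 1∩Patch 3| = 2.8864.
|Patch 2∩Patch 3| = 0 (no overlap).
|Patch 1∩Patch 2∩Patch 3| = 0.
|Patch 1 ∪ Patch 2 ∪ Patch 3| = 55 − 2.8864 + 0 = 52.11.

52.11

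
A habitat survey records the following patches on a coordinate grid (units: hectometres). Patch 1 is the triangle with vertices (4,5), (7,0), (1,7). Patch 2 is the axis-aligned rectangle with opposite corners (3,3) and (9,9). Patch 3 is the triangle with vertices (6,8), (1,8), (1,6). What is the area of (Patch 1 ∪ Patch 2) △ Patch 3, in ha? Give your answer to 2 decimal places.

|Patch 1 ∪ Patch 2| = 38.1571.
|(Patch 1 ∪ Patch 2) ∩ Patch 3| = 1.9496.
|(Patch 1 ∪ Patch 2) △ Patch 3| = 38.1571 + 5 − 3.8992 = 39.26.

39.26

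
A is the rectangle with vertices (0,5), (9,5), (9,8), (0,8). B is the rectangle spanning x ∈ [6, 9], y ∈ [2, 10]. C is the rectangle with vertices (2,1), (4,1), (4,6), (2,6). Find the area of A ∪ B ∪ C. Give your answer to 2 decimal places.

By inclusion–exclusion:
Individual areas: |A| = 27, |B| = 24, |C| = 10.
|A∩B|: x∈[6,9], y∈[5,8] → 3·3 = 9.
|A∩C|: x∈[2,4], y∈[5,6] → 2·1 = 2.
|B∩C| = 0 (no overlap).
|A∩B∩C| = 0.
|A ∪ B ∪ C| = 61 − 11 + 0 = 50.00.

50.00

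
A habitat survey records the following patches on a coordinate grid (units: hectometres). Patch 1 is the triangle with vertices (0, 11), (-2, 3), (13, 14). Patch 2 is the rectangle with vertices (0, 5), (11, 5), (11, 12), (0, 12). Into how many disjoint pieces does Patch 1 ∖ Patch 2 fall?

Patch 1 ∖ Patch 2 splits into 2 disjoint pieces (area 6.7273, area 5.9394).

2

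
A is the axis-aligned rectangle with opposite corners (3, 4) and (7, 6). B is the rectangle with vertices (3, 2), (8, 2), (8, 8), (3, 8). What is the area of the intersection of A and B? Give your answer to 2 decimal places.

|A∩B|: x∈[3,7], y∈[4,6] → 4·2 = 8.

8.00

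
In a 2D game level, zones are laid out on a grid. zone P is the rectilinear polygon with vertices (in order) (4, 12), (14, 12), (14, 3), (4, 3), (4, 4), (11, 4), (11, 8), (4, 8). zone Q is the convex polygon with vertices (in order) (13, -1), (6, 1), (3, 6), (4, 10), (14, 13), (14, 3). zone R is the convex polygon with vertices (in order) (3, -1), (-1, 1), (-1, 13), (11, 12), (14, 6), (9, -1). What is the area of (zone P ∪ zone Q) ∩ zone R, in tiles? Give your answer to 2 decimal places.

94.40

|zone P ∪ zone Q| = 118.6667.
|(zone P ∪ zone Q) ∩ zone R| = 94.40.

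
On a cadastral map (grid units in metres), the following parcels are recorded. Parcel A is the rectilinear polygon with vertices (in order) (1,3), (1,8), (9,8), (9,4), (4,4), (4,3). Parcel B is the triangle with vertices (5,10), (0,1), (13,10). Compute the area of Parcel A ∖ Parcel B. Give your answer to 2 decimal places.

|Parcel A| = 35, |Parcel A∩Parcel B| = 19.5342.
|Parcel A ∖ Parcel B| = |Parcel A| − |Parcel A∩Parcel B| = 35 − 19.5342 = 15.47.

15.47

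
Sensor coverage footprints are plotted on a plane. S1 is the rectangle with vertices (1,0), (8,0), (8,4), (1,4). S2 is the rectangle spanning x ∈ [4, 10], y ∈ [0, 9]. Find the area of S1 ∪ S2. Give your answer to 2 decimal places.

66.00

By inclusion–exclusion:
Individual areas: |S1| = 28, |S2| = 54.
|S1∩S2|: x∈[4,8], y∈[0,4] → 4·4 = 16.
|S1 ∪ S2| = 82 − 16 = 66.00.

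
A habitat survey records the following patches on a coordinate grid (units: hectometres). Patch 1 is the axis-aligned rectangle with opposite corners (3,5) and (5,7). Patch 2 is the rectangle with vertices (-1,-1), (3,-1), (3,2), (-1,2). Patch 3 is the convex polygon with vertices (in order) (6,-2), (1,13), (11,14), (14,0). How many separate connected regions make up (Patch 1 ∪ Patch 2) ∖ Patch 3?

2

(Patch 1 ∪ Patch 2) ∖ Patch 3 splits into 2 disjoint pieces (area 0.6667, area 12).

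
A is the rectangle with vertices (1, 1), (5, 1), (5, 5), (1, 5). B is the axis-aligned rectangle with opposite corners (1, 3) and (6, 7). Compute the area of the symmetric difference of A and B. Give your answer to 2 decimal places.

|A∩B|: x∈[1,5], y∈[3,5] → 4·2 = 8.
|A △ B| = |A| + |B| − 2·|A∩B| = 16 + 20 − 16 = 20.00.

20.00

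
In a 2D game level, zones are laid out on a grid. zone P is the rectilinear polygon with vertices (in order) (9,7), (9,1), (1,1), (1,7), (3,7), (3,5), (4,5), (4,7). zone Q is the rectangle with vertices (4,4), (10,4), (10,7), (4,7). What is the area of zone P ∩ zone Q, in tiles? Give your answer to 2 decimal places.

The intersection is the polygon with vertices (9,4), (4,4), (4,5), (4,7), (9,7).
By the shoelace formula its area is 15.00.

15.00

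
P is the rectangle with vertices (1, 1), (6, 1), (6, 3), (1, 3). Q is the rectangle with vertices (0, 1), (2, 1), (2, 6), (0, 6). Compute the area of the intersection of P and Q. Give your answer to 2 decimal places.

2.00

|P∩Q|: x∈[1,2], y∈[1,3] → 1·2 = 2.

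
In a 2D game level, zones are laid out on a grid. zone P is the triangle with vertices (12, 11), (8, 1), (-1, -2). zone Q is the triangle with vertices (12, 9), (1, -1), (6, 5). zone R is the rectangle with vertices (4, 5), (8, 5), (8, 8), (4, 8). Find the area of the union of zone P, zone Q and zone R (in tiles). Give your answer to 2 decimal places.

By inclusion–exclusion:
Individual areas: |zone P| = 39, |zone Q| = 8, |zone R| = 12.
|zone P∩zone Q| = 7.8338.
|zone P∩zone R| = 2.
|zone Q∩zone R| = 1.2606.
|zone P∩zone Q∩zone R| = 1.2606.
|zone P ∪ zone Q ∪ zone R| = 59 − 11.0944 + 1.2606 = 49.17.

49.17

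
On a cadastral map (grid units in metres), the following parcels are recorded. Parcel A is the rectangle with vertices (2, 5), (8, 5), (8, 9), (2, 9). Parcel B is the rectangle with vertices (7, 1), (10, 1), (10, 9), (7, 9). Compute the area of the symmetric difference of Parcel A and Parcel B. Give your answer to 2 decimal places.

|Parcel A∩Parcel B|: x∈[7,8], y∈[5,9] → 1·4 = 4.
|Parcel A △ Parcel B| = |Parcel A| + |Parcel B| − 2·|Parcel A∩Parcel B| = 24 + 24 − 8 = 40.00.

40.00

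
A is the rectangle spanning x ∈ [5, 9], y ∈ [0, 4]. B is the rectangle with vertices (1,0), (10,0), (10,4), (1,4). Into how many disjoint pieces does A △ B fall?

A △ B splits into 2 disjoint pieces (area 4, area 16).

2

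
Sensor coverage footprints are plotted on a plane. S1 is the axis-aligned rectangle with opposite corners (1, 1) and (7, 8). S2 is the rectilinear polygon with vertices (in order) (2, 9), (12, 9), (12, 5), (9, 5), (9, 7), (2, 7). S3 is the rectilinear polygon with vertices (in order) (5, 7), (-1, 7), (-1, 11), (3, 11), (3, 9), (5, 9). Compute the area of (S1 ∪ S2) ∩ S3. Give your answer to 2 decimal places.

7.00

The region (S1 ∪ S2) ∩ S3 is the polygon with vertices (1,8), (2,8), (2,9), (3,9), (5,9), (5,7), (1,7).
By the shoelace formula its area is 7.00.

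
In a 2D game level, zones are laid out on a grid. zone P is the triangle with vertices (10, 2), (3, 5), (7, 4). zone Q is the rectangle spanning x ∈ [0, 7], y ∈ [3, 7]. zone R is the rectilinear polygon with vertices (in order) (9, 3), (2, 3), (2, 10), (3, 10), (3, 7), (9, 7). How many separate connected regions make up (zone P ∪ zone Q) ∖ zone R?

(zone P ∪ zone Q) ∖ zone R splits into 2 disjoint pieces (area 8, area 0.4167).

2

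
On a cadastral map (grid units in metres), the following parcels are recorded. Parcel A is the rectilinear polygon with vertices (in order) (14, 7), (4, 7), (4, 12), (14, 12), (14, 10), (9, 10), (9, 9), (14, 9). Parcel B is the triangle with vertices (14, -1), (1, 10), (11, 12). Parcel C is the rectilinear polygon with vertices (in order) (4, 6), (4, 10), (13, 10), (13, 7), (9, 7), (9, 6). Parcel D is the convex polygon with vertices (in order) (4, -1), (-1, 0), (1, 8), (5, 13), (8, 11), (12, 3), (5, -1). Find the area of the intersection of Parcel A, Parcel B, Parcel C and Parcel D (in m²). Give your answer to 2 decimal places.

15.62

The intersection is the polygon with vertices (4,10), (8.5,10), (9,9), (10,7), (9,7), (4.545,7), (4,7.462).
By the shoelace formula its area is 15.62.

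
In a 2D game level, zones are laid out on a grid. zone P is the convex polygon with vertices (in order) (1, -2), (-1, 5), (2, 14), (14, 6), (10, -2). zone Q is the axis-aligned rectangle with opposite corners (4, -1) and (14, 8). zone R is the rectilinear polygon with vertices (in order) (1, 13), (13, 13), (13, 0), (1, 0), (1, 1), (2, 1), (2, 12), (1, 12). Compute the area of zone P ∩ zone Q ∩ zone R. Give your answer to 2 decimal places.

66.67

The intersection is the polygon with vertices (11,0), (4,0), (4,8), (11,8), (13,6.667), (13,4).
By the shoelace formula its area is 66.67.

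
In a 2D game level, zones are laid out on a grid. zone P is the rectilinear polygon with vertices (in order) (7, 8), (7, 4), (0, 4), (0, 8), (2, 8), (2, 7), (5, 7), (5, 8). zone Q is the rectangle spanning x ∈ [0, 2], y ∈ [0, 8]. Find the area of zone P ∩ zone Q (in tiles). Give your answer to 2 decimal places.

The intersection is the polygon with vertices (0,4), (0,8), (2,8), (2,7), (2,4).
By the shoelace formula its area is 8.00.

8.00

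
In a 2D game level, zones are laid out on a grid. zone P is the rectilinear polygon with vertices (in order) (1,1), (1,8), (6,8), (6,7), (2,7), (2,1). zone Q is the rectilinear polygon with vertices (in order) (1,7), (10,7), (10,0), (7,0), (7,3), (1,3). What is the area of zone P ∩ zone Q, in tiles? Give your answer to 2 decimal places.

4.00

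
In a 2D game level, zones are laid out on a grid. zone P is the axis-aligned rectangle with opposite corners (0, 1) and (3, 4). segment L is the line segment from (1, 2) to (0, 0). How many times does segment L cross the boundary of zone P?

The segment meets the boundary at (0.5,1).

1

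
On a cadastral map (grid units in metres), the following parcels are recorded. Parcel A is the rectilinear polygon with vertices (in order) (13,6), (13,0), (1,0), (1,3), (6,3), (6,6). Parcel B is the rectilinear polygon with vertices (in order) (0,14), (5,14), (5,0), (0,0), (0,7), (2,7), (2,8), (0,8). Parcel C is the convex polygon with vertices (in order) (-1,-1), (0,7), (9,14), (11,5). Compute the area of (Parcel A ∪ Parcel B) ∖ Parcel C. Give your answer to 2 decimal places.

|Parcel A ∪ Parcel B| = 113.
|(Parcel A ∪ Parcel B) ∩ Parcel C| = 51.254.
|(Parcel A ∪ Parcel B) ∖ Parcel C| = 113 − 51.254 = 61.75.

61.75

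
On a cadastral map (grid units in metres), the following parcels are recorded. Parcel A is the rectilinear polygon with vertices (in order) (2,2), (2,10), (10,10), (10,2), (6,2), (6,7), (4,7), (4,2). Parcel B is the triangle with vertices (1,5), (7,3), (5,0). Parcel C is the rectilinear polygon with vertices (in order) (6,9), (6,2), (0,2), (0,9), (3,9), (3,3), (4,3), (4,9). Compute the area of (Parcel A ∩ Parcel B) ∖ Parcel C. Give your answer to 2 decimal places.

|Parcel A ∩ Parcel B| = 4.275.
|(Parcel A ∩ Parcel B) ∩ Parcel C| = 2.275.
|(Parcel A ∩ Parcel B) ∖ Parcel C| = 4.275 − 2.275 = 2.00.

2.00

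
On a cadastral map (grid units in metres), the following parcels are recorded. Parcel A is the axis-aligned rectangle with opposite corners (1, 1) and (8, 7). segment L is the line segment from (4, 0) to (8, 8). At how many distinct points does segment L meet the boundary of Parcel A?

2

The segment meets the boundary at (4.5,1), (7.5,7).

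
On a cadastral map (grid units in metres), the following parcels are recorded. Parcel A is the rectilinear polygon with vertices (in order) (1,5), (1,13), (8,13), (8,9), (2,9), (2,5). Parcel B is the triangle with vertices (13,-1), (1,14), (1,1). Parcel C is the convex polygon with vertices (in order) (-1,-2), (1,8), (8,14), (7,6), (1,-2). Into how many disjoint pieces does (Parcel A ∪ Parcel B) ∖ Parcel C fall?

3

(Parcel A ∪ Parcel B) ∖ Parcel C splits into 3 disjoint pieces (area 14.9833, area 1.5, area 31.4865).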